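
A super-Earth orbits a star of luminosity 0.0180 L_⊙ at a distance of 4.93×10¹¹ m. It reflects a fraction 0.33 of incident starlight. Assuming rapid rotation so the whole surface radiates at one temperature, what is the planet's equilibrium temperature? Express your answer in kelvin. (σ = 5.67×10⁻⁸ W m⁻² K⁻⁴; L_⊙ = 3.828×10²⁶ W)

L = 0.0180 × 3.828×10²⁶ = 6.89×10²⁴ W.
Flux: S = L/(4πd²) = 6.89×10²⁴/(4π×(4.93×10¹¹)²) = 2.26 W m⁻².
Energy balance: absorbed = emitted ⇒ πR²·S(1−A) = 4πR²·σT_eq⁴, so T_eq⁴ = S(1−A)/(4σ).
T_eq = [2.26 × 0.67 / (4 × 5.67×10⁻⁸)]^(1/4) = (6.66×10⁶)^(1/4) = 50.8 K.

T_eq ≈ 50.8 K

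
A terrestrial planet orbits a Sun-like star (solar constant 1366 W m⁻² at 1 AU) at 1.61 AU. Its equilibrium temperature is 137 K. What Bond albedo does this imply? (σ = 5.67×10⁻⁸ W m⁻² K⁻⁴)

A ≈ 0.85

Flux at 1.61 AU: S = 1366/1.61² = 527 W m⁻².
From T_eq⁴ = S(1−A)/(4σ): 1−A = 4σT_eq⁴/S.
1−A = 4 × 5.67×10⁻⁸ × (137)⁴ / 527 = 0.152.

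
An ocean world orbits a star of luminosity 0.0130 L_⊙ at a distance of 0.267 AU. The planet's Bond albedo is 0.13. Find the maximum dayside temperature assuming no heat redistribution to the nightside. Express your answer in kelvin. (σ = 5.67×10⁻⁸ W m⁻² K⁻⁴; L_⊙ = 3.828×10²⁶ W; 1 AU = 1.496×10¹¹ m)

d = 0.267 AU = 3.99×10¹⁰ m.
L = 0.0130 × 3.828×10²⁶ = 4.98×10²⁴ W.
Flux: S = L/(4πd²) = 4.98×10²⁴/(4π×(3.99×10¹⁰)²) = 248 W m⁻².
With no redistribution each surface element balances locally: S(1−A) = σT⁴.
T = [248 × 0.87 / 5.67×10⁻⁸]^(1/4) = (3.81×10⁹)^(1/4) = 248 K.

T_ss ≈ 248 K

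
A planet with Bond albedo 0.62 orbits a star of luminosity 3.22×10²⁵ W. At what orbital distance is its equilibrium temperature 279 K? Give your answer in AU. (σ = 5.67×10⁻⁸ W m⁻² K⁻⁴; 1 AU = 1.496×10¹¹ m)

From T_eq⁴ = L(1−A)/(16πσd²): d = √[L(1−A)/(16πσT_eq⁴)].
d = √[3.22×10²⁵ × 0.38 / (16π × 5.67×10⁻⁸ × (279)⁴)] = 2.66×10¹⁰ m = 0.178 AU.

d ≈ 0.178 AU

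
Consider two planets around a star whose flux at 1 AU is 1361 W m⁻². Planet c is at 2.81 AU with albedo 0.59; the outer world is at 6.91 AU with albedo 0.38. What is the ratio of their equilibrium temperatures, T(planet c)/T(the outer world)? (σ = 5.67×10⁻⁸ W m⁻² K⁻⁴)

T₁/T₂ ≈ 1.414

T_eq = [S₀(1−A)/(4σd²)]^(1/4), so T ∝ (1−A)^(1/4) / √d.
T₁ = [1361×0.41/(4×5.67×10⁻⁸×2.81²)]^(1/4) = 132.86 K.
T₂ = [1361×0.62/(4×5.67×10⁻⁸×6.91²)]^(1/4) = 93.95 K.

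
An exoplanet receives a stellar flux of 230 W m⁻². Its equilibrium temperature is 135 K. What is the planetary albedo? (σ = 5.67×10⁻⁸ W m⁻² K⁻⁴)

From T_eq⁴ = S(1−A)/(4σ): 1−A = 4σT_eq⁴/S.
1−A = 4 × 5.67×10⁻⁸ × (135)⁴ / 230 = 0.328.

A ≈ 0.67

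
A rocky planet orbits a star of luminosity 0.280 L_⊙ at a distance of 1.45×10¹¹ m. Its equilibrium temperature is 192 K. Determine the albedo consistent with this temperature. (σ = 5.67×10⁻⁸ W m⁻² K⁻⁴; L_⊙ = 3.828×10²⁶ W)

L = 0.280 × 3.828×10²⁶ = 1.07×10²⁶ W.
Flux: S = L/(4πd²) = 1.07×10²⁶/(4π×(1.45×10¹¹)²) = 406 W m⁻².
From T_eq⁴ = S(1−A)/(4σ): 1−A = 4σT_eq⁴/S.
1−A = 4 × 5.67×10⁻⁸ × (192)⁴ / 406 = 0.760.

A ≈ 0.24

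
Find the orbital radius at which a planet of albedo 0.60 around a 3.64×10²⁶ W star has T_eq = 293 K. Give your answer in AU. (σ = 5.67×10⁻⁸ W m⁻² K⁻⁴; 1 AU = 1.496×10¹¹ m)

d ≈ 0.557 AU

From T_eq⁴ = L(1−A)/(16πσd²): d = √[L(1−A)/(16πσT_eq⁴)].
d = √[3.64×10²⁶ × 0.40 / (16π × 5.67×10⁻⁸ × (293)⁴)] = 8.33×10¹⁰ m = 0.557 AU.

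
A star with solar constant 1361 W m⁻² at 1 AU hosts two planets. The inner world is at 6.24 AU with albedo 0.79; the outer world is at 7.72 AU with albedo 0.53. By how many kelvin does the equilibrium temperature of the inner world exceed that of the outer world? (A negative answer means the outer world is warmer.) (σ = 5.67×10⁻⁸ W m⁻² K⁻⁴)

ΔT ≈ -7.5 K

T_eq = [S₀(1−A)/(4σd²)]^(1/4), so T ∝ (1−A)^(1/4) / √d.
T₁ = [1361×0.21/(4×5.67×10⁻⁸×6.24²)]^(1/4) = 75.43 K.
T₂ = [1361×0.47/(4×5.67×10⁻⁸×7.72²)]^(1/4) = 82.94 K.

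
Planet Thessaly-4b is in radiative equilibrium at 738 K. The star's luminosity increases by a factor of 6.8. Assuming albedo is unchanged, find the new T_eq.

T_eq ≈ 1190 K

T_eq ∝ L^(1/4) · d^(−1/2).
T′ = 738 × 6.8^(1/4) = 1190 K.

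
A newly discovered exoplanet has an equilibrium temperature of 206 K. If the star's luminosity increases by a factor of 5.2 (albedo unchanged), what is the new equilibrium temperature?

T_eq ≈ 311 K

T_eq ∝ L^(1/4) · d^(−1/2).
T′ = 206 × 5.2^(1/4) = 311 K.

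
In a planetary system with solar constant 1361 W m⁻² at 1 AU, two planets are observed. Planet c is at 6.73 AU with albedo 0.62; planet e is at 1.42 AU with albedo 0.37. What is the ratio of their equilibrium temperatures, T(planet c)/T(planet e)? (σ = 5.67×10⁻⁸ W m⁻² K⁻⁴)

T_eq = [S₀(1−A)/(4σd²)]^(1/4), so T ∝ (1−A)^(1/4) / √d.
T₁ = [1361×0.38/(4×5.67×10⁻⁸×6.73²)]^(1/4) = 84.23 K.
T₂ = [1361×0.63/(4×5.67×10⁻⁸×1.42²)]^(1/4) = 208.09 K.

T₁/T₂ ≈ 0.405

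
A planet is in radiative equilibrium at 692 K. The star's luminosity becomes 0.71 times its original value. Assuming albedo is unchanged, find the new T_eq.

T_eq ∝ L^(1/4) · d^(−1/2).
T′ = 692 × 0.71^(1/4) = 635 K.

T_eq ≈ 635 K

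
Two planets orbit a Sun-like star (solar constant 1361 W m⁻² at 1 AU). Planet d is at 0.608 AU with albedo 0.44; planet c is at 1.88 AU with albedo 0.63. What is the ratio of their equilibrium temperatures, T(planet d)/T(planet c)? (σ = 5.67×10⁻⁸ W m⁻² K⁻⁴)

T₁/T₂ ≈ 1.950

T_eq = [S₀(1−A)/(4σd²)]^(1/4), so T ∝ (1−A)^(1/4) / √d.
T₁ = [1361×0.56/(4×5.67×10⁻⁸×0.608²)]^(1/4) = 308.78 K.
T₂ = [1361×0.37/(4×5.67×10⁻⁸×1.88²)]^(1/4) = 158.32 K.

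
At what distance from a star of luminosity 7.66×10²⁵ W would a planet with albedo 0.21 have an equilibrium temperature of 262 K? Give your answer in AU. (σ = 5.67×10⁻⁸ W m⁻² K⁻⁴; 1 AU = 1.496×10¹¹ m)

d ≈ 0.449 AU

From T_eq⁴ = L(1−A)/(16πσd²): d = √[L(1−A)/(16πσT_eq⁴)].
d = √[7.66×10²⁵ × 0.79 / (16π × 5.67×10⁻⁸ × (262)⁴)] = 6.71×10¹⁰ m = 0.449 AU.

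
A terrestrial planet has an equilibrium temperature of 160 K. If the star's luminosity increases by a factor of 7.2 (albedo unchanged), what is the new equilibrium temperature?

T_eq ∝ L^(1/4) · d^(−1/2).
T′ = 160 × 7.2^(1/4) = 262 K.

T_eq ≈ 262 K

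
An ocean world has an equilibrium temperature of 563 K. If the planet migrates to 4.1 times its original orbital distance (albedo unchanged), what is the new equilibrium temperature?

T_eq ≈ 278 K

T_eq ∝ L^(1/4) · d^(−1/2).
T′ = 563 / 4.1^(1/2) = 278 K.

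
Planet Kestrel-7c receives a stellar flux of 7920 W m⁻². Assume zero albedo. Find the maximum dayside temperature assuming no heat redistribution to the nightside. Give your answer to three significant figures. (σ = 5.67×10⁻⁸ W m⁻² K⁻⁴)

T_ss ≈ 611 K

With no redistribution each surface element balances locally: S(1−A) = σT⁴.
T = [7920 × 1.00 / 5.67×10⁻⁸]^(1/4) = (1.40×10¹¹)^(1/4) = 611 K.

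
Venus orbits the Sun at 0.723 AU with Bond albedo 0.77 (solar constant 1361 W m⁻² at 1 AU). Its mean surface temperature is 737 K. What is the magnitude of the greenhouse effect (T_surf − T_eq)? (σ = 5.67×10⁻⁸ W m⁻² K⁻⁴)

ΔT ≈ 510.3 K

S = 1361/0.723² = 2604 W m⁻².
T_eq = [S(1−A)/(4σ)]^(1/4) = [2604×0.23/(4×5.67×10⁻⁸)]^(1/4) = 226.7 K.
ΔT = T_surf − T_eq = 737 − 226.7.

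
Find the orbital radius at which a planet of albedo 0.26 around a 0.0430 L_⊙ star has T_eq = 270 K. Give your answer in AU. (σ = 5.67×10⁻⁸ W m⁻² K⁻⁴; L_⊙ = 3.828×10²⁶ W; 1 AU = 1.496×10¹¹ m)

d ≈ 0.190 AU

L = 0.0430 × 3.828×10²⁶ = 1.65×10²⁵ W.
From T_eq⁴ = L(1−A)/(16πσd²): d = √[L(1−A)/(16πσT_eq⁴)].
d = √[1.65×10²⁵ × 0.74 / (16π × 5.67×10⁻⁸ × (270)⁴)] = 2.84×10¹⁰ m = 0.190 AU.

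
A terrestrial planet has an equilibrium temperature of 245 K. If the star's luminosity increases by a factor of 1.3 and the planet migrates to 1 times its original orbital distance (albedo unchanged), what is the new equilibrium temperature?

T_eq ∝ L^(1/4) · d^(−1/2).
T′ = 245 × 1.3^(1/4) / 1^(1/2) = 262 K.

T_eq ≈ 262 K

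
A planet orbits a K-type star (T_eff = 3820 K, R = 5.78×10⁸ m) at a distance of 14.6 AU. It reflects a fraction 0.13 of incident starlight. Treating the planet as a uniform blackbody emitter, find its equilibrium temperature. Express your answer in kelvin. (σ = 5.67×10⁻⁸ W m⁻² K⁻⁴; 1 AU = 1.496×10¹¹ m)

d = 14.6 AU = 2.18×10¹² m.
L = 4πR_⋆²σT_⋆⁴ = 4π(5.78×10⁸)² × 5.67×10⁻⁸ × (3820)⁴ = 5.07×10²⁵ W.
S = L/(4πd²) = 0.846 W m⁻².
Energy balance: absorbed = emitted ⇒ πR²·S(1−A) = 4πR²·σT_eq⁴, so T_eq⁴ = S(1−A)/(4σ).
T_eq = [0.846 × 0.87 / (4 × 5.67×10⁻⁸)]^(1/4) = (3.24×10⁶)^(1/4) = 42.4 K.

T_eq ≈ 42.4 K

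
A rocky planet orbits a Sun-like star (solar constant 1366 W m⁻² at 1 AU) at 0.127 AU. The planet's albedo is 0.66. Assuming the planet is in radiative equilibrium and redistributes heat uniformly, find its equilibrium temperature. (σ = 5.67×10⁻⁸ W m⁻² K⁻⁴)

T_eq ≈ 597 K

Flux at 0.127 AU: S = 1366/0.127² = 8.47×10⁴ W m⁻².
Energy balance: absorbed = emitted ⇒ πR²·S(1−A) = 4πR²·σT_eq⁴, so T_eq⁴ = S(1−A)/(4σ).
T_eq = [8.47×10⁴ × 0.34 / (4 × 5.67×10⁻⁸)]^(1/4) = (1.27×10¹¹)^(1/4) = 597 K.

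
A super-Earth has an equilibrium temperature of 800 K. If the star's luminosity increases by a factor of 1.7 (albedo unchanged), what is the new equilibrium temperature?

T_eq ∝ L^(1/4) · d^(−1/2).
T′ = 800 × 1.7^(1/4) = 913 K.

T_eq ≈ 913 K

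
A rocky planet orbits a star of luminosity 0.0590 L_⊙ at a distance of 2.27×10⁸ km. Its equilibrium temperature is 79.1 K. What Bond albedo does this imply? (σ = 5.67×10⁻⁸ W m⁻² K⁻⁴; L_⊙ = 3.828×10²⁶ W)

A ≈ 0.75

d = 2.27×10⁸ km = 2.27×10¹¹ m.
L = 0.0590 × 3.828×10²⁶ = 2.26×10²⁵ W.
Flux: S = L/(4πd²) = 2.26×10²⁵/(4π×(2.27×10¹¹)²) = 34.9 W m⁻².
From T_eq⁴ = S(1−A)/(4σ): 1−A = 4σT_eq⁴/S.
1−A = 4 × 5.67×10⁻⁸ × (79.1)⁴ / 34.9 = 0.255.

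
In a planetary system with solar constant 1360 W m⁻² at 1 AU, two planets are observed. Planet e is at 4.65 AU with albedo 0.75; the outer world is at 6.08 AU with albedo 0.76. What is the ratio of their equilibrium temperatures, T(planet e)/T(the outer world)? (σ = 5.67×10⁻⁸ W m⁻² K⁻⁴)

T₁/T₂ ≈ 1.155

T_eq = [S₀(1−A)/(4σd²)]^(1/4), so T ∝ (1−A)^(1/4) / √d.
T₁ = [1360×0.25/(4×5.67×10⁻⁸×4.65²)]^(1/4) = 91.25 K.
T₂ = [1360×0.24/(4×5.67×10⁻⁸×6.08²)]^(1/4) = 78.99 K.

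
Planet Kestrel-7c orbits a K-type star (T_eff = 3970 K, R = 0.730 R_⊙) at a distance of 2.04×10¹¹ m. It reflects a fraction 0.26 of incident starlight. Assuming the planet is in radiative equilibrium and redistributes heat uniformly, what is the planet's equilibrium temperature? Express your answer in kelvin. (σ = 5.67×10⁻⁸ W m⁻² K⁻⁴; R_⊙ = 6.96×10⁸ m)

R_⋆ = 0.730 × 6.96×10⁸ = 5.08×10⁸ m.
L = 4πR_⋆²σT_⋆⁴ = 4π(5.08×10⁸)² × 5.67×10⁻⁸ × (3970)⁴ = 4.57×10²⁵ W.
S = L/(4πd²) = 87.4 W m⁻².
Energy balance: absorbed = emitted ⇒ πR²·S(1−A) = 4πR²·σT_eq⁴, so T_eq⁴ = S(1−A)/(4σ).
T_eq = [87.4 × 0.74 / (4 × 5.67×10⁻⁸)]^(1/4) = (2.85×10⁸)^(1/4) = 130 K.

T_eq ≈ 130 K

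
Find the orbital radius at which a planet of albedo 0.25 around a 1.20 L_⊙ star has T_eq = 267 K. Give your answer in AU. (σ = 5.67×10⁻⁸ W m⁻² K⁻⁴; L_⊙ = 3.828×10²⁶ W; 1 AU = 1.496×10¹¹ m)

d ≈ 1.03 AU

L = 1.20 × 3.828×10²⁶ = 4.59×10²⁶ W.
From T_eq⁴ = L(1−A)/(16πσd²): d = √[L(1−A)/(16πσT_eq⁴)].
d = √[4.59×10²⁶ × 0.75 / (16π × 5.67×10⁻⁸ × (267)⁴)] = 1.54×10¹¹ m = 1.03 AU.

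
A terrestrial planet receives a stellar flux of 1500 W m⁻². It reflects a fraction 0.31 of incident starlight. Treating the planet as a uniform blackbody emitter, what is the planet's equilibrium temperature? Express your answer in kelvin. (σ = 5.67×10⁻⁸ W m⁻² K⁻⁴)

T_eq ≈ 260 K

Energy balance: absorbed = emitted ⇒ πR²·S(1−A) = 4πR²·σT_eq⁴, so T_eq⁴ = S(1−A)/(4σ).
T_eq = [1500 × 0.69 / (4 × 5.67×10⁻⁸)]^(1/4) = (4.56×10⁹)^(1/4) = 260 K.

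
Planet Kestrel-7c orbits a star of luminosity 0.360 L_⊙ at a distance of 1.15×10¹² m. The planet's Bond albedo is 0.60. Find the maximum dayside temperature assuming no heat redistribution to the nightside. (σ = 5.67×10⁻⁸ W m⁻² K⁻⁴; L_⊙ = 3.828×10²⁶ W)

L = 0.360 × 3.828×10²⁶ = 1.38×10²⁶ W.
Flux: S = L/(4πd²) = 1.38×10²⁶/(4π×(1.15×10¹²)²) = 8.29 W m⁻².
With no redistribution each surface element balances locally: S(1−A) = σT⁴.
T = [8.29 × 0.40 / 5.67×10⁻⁸]^(1/4) = (5.85×10⁷)^(1/4) = 87.5 K.

T_ss ≈ 87.5 K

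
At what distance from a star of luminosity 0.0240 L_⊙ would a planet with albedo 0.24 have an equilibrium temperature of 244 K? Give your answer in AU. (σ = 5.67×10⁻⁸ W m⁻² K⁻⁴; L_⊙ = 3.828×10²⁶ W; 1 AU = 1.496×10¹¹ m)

L = 0.0240 × 3.828×10²⁶ = 9.19×10²⁴ W.
From T_eq⁴ = L(1−A)/(16πσd²): d = √[L(1−A)/(16πσT_eq⁴)].
d = √[9.19×10²⁴ × 0.76 / (16π × 5.67×10⁻⁸ × (244)⁴)] = 2.63×10¹⁰ m = 0.176 AU.

d ≈ 0.176 AU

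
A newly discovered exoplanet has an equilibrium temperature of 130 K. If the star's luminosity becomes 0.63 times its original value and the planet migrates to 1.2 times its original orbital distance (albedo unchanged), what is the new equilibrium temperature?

T_eq ∝ L^(1/4) · d^(−1/2).
T′ = 130 × 0.63^(1/4) / 1.2^(1/2) = 106 K.

T_eq ≈ 106 K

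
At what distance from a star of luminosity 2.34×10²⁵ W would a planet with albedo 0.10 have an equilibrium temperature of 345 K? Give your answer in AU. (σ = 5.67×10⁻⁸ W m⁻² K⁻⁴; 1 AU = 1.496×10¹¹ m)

From T_eq⁴ = L(1−A)/(16πσd²): d = √[L(1−A)/(16πσT_eq⁴)].
d = √[2.34×10²⁵ × 0.90 / (16π × 5.67×10⁻⁸ × (345)⁴)] = 2.28×10¹⁰ m = 0.153 AU.

d ≈ 0.153 AU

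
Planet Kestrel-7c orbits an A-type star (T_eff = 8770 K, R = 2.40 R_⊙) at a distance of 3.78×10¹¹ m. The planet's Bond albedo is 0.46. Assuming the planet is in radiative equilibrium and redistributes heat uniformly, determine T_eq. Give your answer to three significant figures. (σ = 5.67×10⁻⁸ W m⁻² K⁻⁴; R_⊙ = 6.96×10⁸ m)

T_eq ≈ 353 K

R_⋆ = 2.40 × 6.96×10⁸ = 1.67×10⁹ m.
L = 4πR_⋆²σT_⋆⁴ = 4π(1.67×10⁹)² × 5.67×10⁻⁸ × (8770)⁴ = 1.18×10²⁸ W.
S = L/(4πd²) = 6550 W m⁻².
Energy balance: absorbed = emitted ⇒ πR²·S(1−A) = 4πR²·σT_eq⁴, so T_eq⁴ = S(1−A)/(4σ).
T_eq = [6550 × 0.54 / (4 × 5.67×10⁻⁸)]^(1/4) = (1.56×10¹⁰)^(1/4) = 353 K.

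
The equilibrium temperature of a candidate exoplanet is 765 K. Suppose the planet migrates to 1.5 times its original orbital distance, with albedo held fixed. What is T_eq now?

T_eq ≈ 625 K

T_eq ∝ L^(1/4) · d^(−1/2).
T′ = 765 / 1.5^(1/2) = 625 K.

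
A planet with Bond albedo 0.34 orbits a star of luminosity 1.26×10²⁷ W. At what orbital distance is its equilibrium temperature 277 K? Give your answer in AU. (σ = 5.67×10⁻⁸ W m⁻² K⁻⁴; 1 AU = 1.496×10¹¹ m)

From T_eq⁴ = L(1−A)/(16πσd²): d = √[L(1−A)/(16πσT_eq⁴)].
d = √[1.26×10²⁷ × 0.66 / (16π × 5.67×10⁻⁸ × (277)⁴)] = 2.23×10¹¹ m = 1.49 AU.

d ≈ 1.49 AU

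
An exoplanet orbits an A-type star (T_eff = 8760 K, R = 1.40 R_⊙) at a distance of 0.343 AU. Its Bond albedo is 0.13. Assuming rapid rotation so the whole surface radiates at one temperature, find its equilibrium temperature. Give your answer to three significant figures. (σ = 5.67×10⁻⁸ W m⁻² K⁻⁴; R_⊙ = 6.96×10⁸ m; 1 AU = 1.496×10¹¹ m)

T_eq ≈ 824 K

R_⋆ = 1.40 × 6.96×10⁸ = 9.74×10⁸ m.
d = 0.343 AU = 5.13×10¹⁰ m.
L = 4πR_⋆²σT_⋆⁴ = 4π(9.74×10⁸)² × 5.67×10⁻⁸ × (8760)⁴ = 3.98×10²⁷ W.
S = L/(4πd²) = 1.20×10⁵ W m⁻².
Energy balance: absorbed = emitted ⇒ πR²·S(1−A) = 4πR²·σT_eq⁴, so T_eq⁴ = S(1−A)/(4σ).
T_eq = [1.20×10⁵ × 0.87 / (4 × 5.67×10⁻⁸)]^(1/4) = (4.62×10¹¹)^(1/4) = 824 K.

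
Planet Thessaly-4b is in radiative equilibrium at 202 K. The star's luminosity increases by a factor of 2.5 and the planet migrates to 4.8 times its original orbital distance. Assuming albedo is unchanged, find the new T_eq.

T_eq ∝ L^(1/4) · d^(−1/2).
T′ = 202 × 2.5^(1/4) / 4.8^(1/2) = 116 K.

T_eq ≈ 116 K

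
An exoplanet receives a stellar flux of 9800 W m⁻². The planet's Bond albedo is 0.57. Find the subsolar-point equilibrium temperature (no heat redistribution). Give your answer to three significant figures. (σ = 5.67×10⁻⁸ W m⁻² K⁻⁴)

T_ss ≈ 522 K

At the subsolar point the surface absorbs S(1−A) and emits σT⁴ per unit area — no factor of 4, since only the local patch is in balance.
T = [9800 × 0.43 / 5.67×10⁻⁸]^(1/4) = (7.43×10¹⁰)^(1/4) = 522 K.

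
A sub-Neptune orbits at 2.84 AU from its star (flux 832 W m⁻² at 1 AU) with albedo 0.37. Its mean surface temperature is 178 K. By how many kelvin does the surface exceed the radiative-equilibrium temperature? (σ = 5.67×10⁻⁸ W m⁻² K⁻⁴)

S = 832/2.84² = 103.2 W m⁻².
T_eq = [S(1−A)/(4σ)]^(1/4) = [103.2×0.63/(4×5.67×10⁻⁸)]^(1/4) = 130.1 K.
ΔT = T_surf − T_eq = 178 − 130.1.

ΔT ≈ 47.9 K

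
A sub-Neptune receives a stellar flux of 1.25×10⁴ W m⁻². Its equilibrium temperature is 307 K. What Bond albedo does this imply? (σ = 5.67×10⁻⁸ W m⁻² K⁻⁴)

From T_eq⁴ = S(1−A)/(4σ): 1−A = 4σT_eq⁴/S.
1−A = 4 × 5.67×10⁻⁸ × (307)⁴ / 1.25×10⁴ = 0.161.

A ≈ 0.84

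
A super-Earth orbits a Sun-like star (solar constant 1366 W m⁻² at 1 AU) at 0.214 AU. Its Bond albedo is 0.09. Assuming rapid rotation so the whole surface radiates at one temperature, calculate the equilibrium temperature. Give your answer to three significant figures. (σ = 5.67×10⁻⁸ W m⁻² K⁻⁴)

T_eq ≈ 588 K

Flux at 0.214 AU: S = 1366/0.214² = 2.98×10⁴ W m⁻².
Energy balance: absorbed = emitted ⇒ πR²·S(1−A) = 4πR²·σT_eq⁴, so T_eq⁴ = S(1−A)/(4σ).
T_eq = [2.98×10⁴ × 0.91 / (4 × 5.67×10⁻⁸)]^(1/4) = (1.20×10¹¹)^(1/4) = 588 K.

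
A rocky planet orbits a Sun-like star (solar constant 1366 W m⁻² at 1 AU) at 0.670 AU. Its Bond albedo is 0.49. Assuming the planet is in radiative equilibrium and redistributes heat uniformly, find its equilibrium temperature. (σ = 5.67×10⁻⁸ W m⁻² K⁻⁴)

Flux at 0.670 AU: S = 1366/0.670² = 3040 W m⁻².
Energy balance: absorbed = emitted ⇒ πR²·S(1−A) = 4πR²·σT_eq⁴, so T_eq⁴ = S(1−A)/(4σ).
T_eq = [3040 × 0.51 / (4 × 5.67×10⁻⁸)]^(1/4) = (6.84×10⁹)^(1/4) = 288 K.

T_eq ≈ 288 K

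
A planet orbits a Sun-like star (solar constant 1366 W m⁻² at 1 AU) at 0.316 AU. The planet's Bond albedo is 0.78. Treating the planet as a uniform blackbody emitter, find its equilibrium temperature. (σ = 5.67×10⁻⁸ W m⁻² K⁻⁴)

Flux at 0.316 AU: S = 1366/0.316² = 1.37×10⁴ W m⁻².
Energy balance: absorbed = emitted ⇒ πR²·S(1−A) = 4πR²·σT_eq⁴, so T_eq⁴ = S(1−A)/(4σ).
T_eq = [1.37×10⁴ × 0.22 / (4 × 5.67×10⁻⁸)]^(1/4) = (1.33×10¹⁰)^(1/4) = 339 K.

T_eq ≈ 339 K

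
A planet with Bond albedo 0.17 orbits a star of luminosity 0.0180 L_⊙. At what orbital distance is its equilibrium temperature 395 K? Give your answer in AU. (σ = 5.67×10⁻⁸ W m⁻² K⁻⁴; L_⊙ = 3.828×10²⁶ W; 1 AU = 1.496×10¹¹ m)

L = 0.0180 × 3.828×10²⁶ = 6.89×10²⁴ W.
From T_eq⁴ = L(1−A)/(16πσd²): d = √[L(1−A)/(16πσT_eq⁴)].
d = √[6.89×10²⁴ × 0.83 / (16π × 5.67×10⁻⁸ × (395)⁴)] = 9.08×10⁹ m = 0.0607 AU.

d ≈ 0.0607 AU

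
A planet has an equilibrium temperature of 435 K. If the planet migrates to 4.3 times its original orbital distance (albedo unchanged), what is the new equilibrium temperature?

T_eq ≈ 210 K

T_eq ∝ L^(1/4) · d^(−1/2).
T′ = 435 / 4.3^(1/2) = 210 K.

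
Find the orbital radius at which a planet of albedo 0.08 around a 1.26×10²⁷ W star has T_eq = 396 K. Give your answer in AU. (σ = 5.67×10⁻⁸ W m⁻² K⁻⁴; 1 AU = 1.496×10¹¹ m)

d ≈ 0.860 AU

From T_eq⁴ = L(1−A)/(16πσd²): d = √[L(1−A)/(16πσT_eq⁴)].
d = √[1.26×10²⁷ × 0.92 / (16π × 5.67×10⁻⁸ × (396)⁴)] = 1.29×10¹¹ m = 0.860 AU.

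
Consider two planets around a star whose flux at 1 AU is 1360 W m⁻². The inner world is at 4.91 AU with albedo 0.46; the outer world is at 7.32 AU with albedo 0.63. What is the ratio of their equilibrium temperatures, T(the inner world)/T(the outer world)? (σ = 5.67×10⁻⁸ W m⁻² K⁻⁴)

T₁/T₂ ≈ 1.342

T_eq = [S₀(1−A)/(4σd²)]^(1/4), so T ∝ (1−A)^(1/4) / √d.
T₁ = [1360×0.54/(4×5.67×10⁻⁸×4.91²)]^(1/4) = 107.65 K.
T₂ = [1360×0.37/(4×5.67×10⁻⁸×7.32²)]^(1/4) = 80.22 K.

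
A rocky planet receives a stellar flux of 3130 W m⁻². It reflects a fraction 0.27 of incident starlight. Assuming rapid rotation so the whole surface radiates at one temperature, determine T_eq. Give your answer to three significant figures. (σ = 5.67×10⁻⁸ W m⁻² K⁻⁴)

Energy balance: absorbed = emitted ⇒ πR²·S(1−A) = 4πR²·σT_eq⁴, so T_eq⁴ = S(1−A)/(4σ).
T_eq = [3130 × 0.73 / (4 × 5.67×10⁻⁸)]^(1/4) = (1.01×10¹⁰)^(1/4) = 317 K.

T_eq ≈ 317 K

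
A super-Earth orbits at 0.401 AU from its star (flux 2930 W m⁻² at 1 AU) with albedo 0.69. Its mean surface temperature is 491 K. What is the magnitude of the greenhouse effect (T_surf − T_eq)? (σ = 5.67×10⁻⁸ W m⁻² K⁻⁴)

ΔT ≈ 93.7 K

S = 2930/0.401² = 1.822×10⁴ W m⁻².
T_eq = [S(1−A)/(4σ)]^(1/4) = [1.822×10⁴×0.31/(4×5.67×10⁻⁸)]^(1/4) = 397.3 K.
ΔT = T_surf − T_eq = 491 − 397.3.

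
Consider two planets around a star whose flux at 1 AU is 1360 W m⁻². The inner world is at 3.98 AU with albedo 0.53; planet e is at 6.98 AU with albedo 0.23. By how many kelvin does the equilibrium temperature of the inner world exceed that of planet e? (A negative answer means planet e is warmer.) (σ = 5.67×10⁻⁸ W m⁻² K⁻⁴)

ΔT ≈ 16.8 K

T_eq = [S₀(1−A)/(4σd²)]^(1/4), so T ∝ (1−A)^(1/4) / √d.
T₁ = [1360×0.47/(4×5.67×10⁻⁸×3.98²)]^(1/4) = 115.49 K.
T₂ = [1360×0.77/(4×5.67×10⁻⁸×6.98²)]^(1/4) = 98.67 K.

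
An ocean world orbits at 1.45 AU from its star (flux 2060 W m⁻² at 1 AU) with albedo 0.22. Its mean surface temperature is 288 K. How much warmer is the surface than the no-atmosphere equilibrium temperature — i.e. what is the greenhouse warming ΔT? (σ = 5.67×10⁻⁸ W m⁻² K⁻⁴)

S = 2060/1.45² = 979.8 W m⁻².
T_eq = [S(1−A)/(4σ)]^(1/4) = [979.8×0.78/(4×5.67×10⁻⁸)]^(1/4) = 240.9 K.
ΔT = T_surf − T_eq = 288 − 240.9.

ΔT ≈ 47.1 K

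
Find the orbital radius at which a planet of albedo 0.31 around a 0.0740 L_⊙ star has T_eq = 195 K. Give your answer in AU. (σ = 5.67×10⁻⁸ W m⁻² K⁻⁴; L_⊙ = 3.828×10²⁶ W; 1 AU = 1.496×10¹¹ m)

L = 0.0740 × 3.828×10²⁶ = 2.83×10²⁵ W.
From T_eq⁴ = L(1−A)/(16πσd²): d = √[L(1−A)/(16πσT_eq⁴)].
d = √[2.83×10²⁵ × 0.69 / (16π × 5.67×10⁻⁸ × (195)⁴)] = 6.89×10¹⁰ m = 0.460 AU.

d ≈ 0.460 AU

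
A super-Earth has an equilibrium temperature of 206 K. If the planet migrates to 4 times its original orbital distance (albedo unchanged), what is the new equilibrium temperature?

T_eq ≈ 103 K

T_eq ∝ L^(1/4) · d^(−1/2).
T′ = 206 / 4^(1/2) = 103 K.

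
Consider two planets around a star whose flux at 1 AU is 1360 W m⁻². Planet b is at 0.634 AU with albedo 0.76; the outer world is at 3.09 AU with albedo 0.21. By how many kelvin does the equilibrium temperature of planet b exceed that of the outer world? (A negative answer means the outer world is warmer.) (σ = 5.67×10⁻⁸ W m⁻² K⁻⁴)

ΔT ≈ 95.4 K

T_eq = [S₀(1−A)/(4σd²)]^(1/4), so T ∝ (1−A)^(1/4) / √d.
T₁ = [1360×0.24/(4×5.67×10⁻⁸×0.634²)]^(1/4) = 244.61 K.
T₂ = [1360×0.79/(4×5.67×10⁻⁸×3.09²)]^(1/4) = 149.25 K.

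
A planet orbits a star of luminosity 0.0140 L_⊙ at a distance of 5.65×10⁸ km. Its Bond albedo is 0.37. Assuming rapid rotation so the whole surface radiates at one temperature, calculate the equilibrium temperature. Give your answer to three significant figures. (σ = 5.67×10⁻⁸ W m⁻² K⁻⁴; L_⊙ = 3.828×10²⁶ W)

d = 5.65×10⁸ km = 5.65×10¹¹ m.
L = 0.0140 × 3.828×10²⁶ = 5.36×10²⁴ W.
Flux: S = L/(4πd²) = 5.36×10²⁴/(4π×(5.65×10¹¹)²) = 1.34 W m⁻².
Energy balance: absorbed = emitted ⇒ πR²·S(1−A) = 4πR²·σT_eq⁴, so T_eq⁴ = S(1−A)/(4σ).
T_eq = [1.34 × 0.63 / (4 × 5.67×10⁻⁸)]^(1/4) = (3.71×10⁶)^(1/4) = 43.9 K.

T_eq ≈ 43.9 K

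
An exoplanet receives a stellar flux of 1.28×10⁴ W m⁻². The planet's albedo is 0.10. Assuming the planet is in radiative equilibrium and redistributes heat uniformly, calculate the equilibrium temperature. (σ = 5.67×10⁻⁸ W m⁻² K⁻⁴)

Energy balance: absorbed = emitted ⇒ πR²·S(1−A) = 4πR²·σT_eq⁴, so T_eq⁴ = S(1−A)/(4σ).
T_eq = [1.28×10⁴ × 0.90 / (4 × 5.67×10⁻⁸)]^(1/4) = (5.08×10¹⁰)^(1/4) = 475 K.

T_eq ≈ 475 K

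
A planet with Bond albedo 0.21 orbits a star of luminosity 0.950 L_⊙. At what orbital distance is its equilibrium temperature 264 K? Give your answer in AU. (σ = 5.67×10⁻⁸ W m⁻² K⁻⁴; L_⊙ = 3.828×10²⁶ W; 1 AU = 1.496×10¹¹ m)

d ≈ 0.963 AU

L = 0.950 × 3.828×10²⁶ = 3.64×10²⁶ W.
From T_eq⁴ = L(1−A)/(16πσd²): d = √[L(1−A)/(16πσT_eq⁴)].
d = √[3.64×10²⁶ × 0.79 / (16π × 5.67×10⁻⁸ × (264)⁴)] = 1.44×10¹¹ m = 0.963 AU.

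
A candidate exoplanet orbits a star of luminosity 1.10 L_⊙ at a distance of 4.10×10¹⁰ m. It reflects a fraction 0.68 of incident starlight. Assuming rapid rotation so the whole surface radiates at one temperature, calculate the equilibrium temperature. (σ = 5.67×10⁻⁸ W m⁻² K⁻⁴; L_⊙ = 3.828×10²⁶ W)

L = 1.10 × 3.828×10²⁶ = 4.21×10²⁶ W.
Flux: S = L/(4πd²) = 4.21×10²⁶/(4π×(4.10×10¹⁰)²) = 1.99×10⁴ W m⁻².
Energy balance: absorbed = emitted ⇒ πR²·S(1−A) = 4πR²·σT_eq⁴, so T_eq⁴ = S(1−A)/(4σ).
T_eq = [1.99×10⁴ × 0.32 / (4 × 5.67×10⁻⁸)]^(1/4) = (2.81×10¹⁰)^(1/4) = 410 K.

T_eq ≈ 410 K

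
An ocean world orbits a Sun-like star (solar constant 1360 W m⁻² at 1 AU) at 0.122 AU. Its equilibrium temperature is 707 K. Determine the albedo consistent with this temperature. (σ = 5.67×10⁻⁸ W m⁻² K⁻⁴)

Flux at 0.122 AU: S = 1360/0.122² = 9.14×10⁴ W m⁻².
From T_eq⁴ = S(1−A)/(4σ): 1−A = 4σT_eq⁴/S.
1−A = 4 × 5.67×10⁻⁸ × (707)⁴ / 9.14×10⁴ = 0.620.

A ≈ 0.38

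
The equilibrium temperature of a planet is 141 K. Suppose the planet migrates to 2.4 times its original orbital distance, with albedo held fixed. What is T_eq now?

T_eq ∝ L^(1/4) · d^(−1/2).
T′ = 141 / 2.4^(1/2) = 91.0 K.

T_eq ≈ 91.0 K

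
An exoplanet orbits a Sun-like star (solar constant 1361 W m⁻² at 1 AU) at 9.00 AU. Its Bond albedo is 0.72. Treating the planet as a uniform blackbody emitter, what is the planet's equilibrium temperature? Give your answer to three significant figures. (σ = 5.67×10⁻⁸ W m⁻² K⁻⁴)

Flux at 9.00 AU: S = 1361/9.00² = 16.8 W m⁻².
Energy balance: absorbed = emitted ⇒ πR²·S(1−A) = 4πR²·σT_eq⁴, so T_eq⁴ = S(1−A)/(4σ).
T_eq = [16.8 × 0.28 / (4 × 5.67×10⁻⁸)]^(1/4) = (2.07×10⁷)^(1/4) = 67.5 K.

T_eq ≈ 67.5 K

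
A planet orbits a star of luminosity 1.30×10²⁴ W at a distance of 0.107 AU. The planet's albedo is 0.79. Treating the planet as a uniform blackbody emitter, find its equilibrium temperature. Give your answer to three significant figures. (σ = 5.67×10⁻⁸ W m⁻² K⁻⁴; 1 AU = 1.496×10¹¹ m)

T_eq ≈ 139 K

d = 0.107 AU = 1.60×10¹⁰ m.
Flux: S = L/(4πd²) = 1.30×10²⁴/(4π×(1.60×10¹⁰)²) = 404 W m⁻².
Energy balance: absorbed = emitted ⇒ πR²·S(1−A) = 4πR²·σT_eq⁴, so T_eq⁴ = S(1−A)/(4σ).
T_eq = [404 × 0.21 / (4 × 5.67×10⁻⁸)]^(1/4) = (3.74×10⁸)^(1/4) = 139 K.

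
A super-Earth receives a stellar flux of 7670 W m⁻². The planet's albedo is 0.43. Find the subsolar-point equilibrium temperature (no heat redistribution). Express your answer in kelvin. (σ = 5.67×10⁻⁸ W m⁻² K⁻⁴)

T_ss ≈ 527 K

At the subsolar point the surface absorbs S(1−A) and emits σT⁴ per unit area — no factor of 4, since only the local patch is in balance.
T = [7670 × 0.57 / 5.67×10⁻⁸]^(1/4) = (7.71×10¹⁰)^(1/4) = 527 K.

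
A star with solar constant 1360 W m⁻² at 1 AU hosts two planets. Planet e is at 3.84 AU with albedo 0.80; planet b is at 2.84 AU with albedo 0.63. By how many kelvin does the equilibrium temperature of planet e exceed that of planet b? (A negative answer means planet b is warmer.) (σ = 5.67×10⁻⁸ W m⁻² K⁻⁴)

T_eq = [S₀(1−A)/(4σd²)]^(1/4), so T ∝ (1−A)^(1/4) / √d.
T₁ = [1360×0.20/(4×5.67×10⁻⁸×3.84²)]^(1/4) = 94.97 K.
T₂ = [1360×0.37/(4×5.67×10⁻⁸×2.84²)]^(1/4) = 128.78 K.

ΔT ≈ -33.8 K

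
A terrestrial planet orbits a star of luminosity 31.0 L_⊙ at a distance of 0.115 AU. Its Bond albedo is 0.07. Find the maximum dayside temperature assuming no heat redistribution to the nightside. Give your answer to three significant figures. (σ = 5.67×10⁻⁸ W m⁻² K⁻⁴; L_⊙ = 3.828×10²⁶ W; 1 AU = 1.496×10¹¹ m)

T_ss ≈ 2690 K

d = 0.115 AU = 1.72×10¹⁰ m.
L = 31.0 × 3.828×10²⁶ = 1.19×10²⁸ W.
Flux: S = L/(4πd²) = 1.19×10²⁸/(4π×(1.72×10¹⁰)²) = 3.19×10⁶ W m⁻².
With no redistribution each surface element balances locally: S(1−A) = σT⁴.
T = [3.19×10⁶ × 0.93 / 5.67×10⁻⁸]^(1/4) = (5.23×10¹³)^(1/4) = 2690 K.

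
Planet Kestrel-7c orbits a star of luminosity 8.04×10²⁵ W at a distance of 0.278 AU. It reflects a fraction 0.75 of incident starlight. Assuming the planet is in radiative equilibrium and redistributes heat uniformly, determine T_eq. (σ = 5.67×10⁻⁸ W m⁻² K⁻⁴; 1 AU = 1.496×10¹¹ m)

T_eq ≈ 253 K

d = 0.278 AU = 4.16×10¹⁰ m.
Flux: S = L/(4πd²) = 8.04×10²⁵/(4π×(4.16×10¹⁰)²) = 3700 W m⁻².
Energy balance: absorbed = emitted ⇒ πR²·S(1−A) = 4πR²·σT_eq⁴, so T_eq⁴ = S(1−A)/(4σ).
T_eq = [3700 × 0.25 / (4 × 5.67×10⁻⁸)]^(1/4) = (4.08×10⁹)^(1/4) = 253 K.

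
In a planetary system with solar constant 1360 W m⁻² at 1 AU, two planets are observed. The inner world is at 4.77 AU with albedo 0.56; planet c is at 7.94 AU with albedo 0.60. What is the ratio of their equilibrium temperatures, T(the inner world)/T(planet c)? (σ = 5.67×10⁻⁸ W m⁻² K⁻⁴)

T₁/T₂ ≈ 1.321

T_eq = [S₀(1−A)/(4σd²)]^(1/4), so T ∝ (1−A)^(1/4) / √d.
T₁ = [1360×0.44/(4×5.67×10⁻⁸×4.77²)]^(1/4) = 103.77 K.
T₂ = [1360×0.40/(4×5.67×10⁻⁸×7.94²)]^(1/4) = 78.54 K.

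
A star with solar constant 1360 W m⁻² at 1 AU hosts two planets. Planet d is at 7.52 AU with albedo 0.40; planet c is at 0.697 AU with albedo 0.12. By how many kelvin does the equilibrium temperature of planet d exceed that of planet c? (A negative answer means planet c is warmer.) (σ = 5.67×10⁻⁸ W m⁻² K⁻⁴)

T_eq = [S₀(1−A)/(4σd²)]^(1/4), so T ∝ (1−A)^(1/4) / √d.
T₁ = [1360×0.60/(4×5.67×10⁻⁸×7.52²)]^(1/4) = 89.31 K.
T₂ = [1360×0.88/(4×5.67×10⁻⁸×0.697²)]^(1/4) = 322.83 K.

ΔT ≈ -233.5 K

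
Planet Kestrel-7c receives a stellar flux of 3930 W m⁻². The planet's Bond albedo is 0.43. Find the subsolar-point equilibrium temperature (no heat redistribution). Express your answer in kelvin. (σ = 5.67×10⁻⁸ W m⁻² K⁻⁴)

At the subsolar point the surface absorbs S(1−A) and emits σT⁴ per unit area — no factor of 4, since only the local patch is in balance.
T = [3930 × 0.57 / 5.67×10⁻⁸]^(1/4) = (3.95×10¹⁰)^(1/4) = 446 K.

T_ss ≈ 446 K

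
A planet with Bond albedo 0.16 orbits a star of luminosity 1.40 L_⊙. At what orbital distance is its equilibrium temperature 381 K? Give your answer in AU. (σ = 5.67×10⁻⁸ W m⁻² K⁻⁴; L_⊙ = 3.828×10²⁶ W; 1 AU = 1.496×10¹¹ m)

L = 1.40 × 3.828×10²⁶ = 5.36×10²⁶ W.
From T_eq⁴ = L(1−A)/(16πσd²): d = √[L(1−A)/(16πσT_eq⁴)].
d = √[5.36×10²⁶ × 0.84 / (16π × 5.67×10⁻⁸ × (381)⁴)] = 8.66×10¹⁰ m = 0.579 AU.

d ≈ 0.579 AU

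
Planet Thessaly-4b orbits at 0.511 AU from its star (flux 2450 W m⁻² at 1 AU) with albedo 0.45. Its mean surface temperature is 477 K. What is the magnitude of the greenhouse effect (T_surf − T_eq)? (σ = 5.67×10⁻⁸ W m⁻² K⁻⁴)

S = 2450/0.511² = 9383 W m⁻².
T_eq = [S(1−A)/(4σ)]^(1/4) = [9383×0.55/(4×5.67×10⁻⁸)]^(1/4) = 388.4 K.
ΔT = T_surf − T_eq = 477 − 388.4.

ΔT ≈ 88.6 K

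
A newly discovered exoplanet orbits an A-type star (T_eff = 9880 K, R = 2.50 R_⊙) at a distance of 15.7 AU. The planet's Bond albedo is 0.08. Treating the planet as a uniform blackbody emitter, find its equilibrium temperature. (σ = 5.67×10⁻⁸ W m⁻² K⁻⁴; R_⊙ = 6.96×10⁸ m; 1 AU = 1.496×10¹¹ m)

R_⋆ = 2.50 × 6.96×10⁸ = 1.74×10⁹ m.
d = 15.7 AU = 2.35×10¹² m.
L = 4πR_⋆²σT_⋆⁴ = 4π(1.74×10⁹)² × 5.67×10⁻⁸ × (9880)⁴ = 2.06×10²⁸ W.
S = L/(4πd²) = 297 W m⁻².
Energy balance: absorbed = emitted ⇒ πR²·S(1−A) = 4πR²·σT_eq⁴, so T_eq⁴ = S(1−A)/(4σ).
T_eq = [297 × 0.92 / (4 × 5.67×10⁻⁸)]^(1/4) = (1.20×10⁹)^(1/4) = 186 K.

T_eq ≈ 186 K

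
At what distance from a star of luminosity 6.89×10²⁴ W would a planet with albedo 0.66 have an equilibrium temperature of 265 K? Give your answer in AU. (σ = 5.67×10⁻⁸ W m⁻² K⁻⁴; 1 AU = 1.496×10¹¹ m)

d ≈ 0.0863 AU

From T_eq⁴ = L(1−A)/(16πσd²): d = √[L(1−A)/(16πσT_eq⁴)].
d = √[6.89×10²⁴ × 0.34 / (16π × 5.67×10⁻⁸ × (265)⁴)] = 1.29×10¹⁰ m = 0.0863 AU.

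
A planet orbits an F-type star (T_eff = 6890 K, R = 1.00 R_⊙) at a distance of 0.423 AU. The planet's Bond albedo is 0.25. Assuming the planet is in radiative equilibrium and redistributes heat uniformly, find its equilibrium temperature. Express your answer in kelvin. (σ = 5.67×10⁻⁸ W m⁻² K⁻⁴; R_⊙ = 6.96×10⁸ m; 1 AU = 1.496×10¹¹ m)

T_eq ≈ 475 K

R_⋆ = 1.00 × 6.96×10⁸ = 6.96×10⁸ m.
d = 0.423 AU = 6.33×10¹⁰ m.
L = 4πR_⋆²σT_⋆⁴ = 4π(6.96×10⁸)² × 5.67×10⁻⁸ × (6890)⁴ = 7.78×10²⁶ W.
S = L/(4πd²) = 1.55×10⁴ W m⁻².
Energy balance: absorbed = emitted ⇒ πR²·S(1−A) = 4πR²·σT_eq⁴, so T_eq⁴ = S(1−A)/(4σ).
T_eq = [1.55×10⁴ × 0.75 / (4 × 5.67×10⁻⁸)]^(1/4) = (5.11×10¹⁰)^(1/4) = 475 K.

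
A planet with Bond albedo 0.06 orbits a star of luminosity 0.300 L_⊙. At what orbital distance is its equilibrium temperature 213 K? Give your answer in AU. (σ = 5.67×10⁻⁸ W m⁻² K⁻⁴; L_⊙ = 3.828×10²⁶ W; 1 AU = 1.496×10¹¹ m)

d ≈ 0.907 AU

L = 0.300 × 3.828×10²⁶ = 1.15×10²⁶ W.
From T_eq⁴ = L(1−A)/(16πσd²): d = √[L(1−A)/(16πσT_eq⁴)].
d = √[1.15×10²⁶ × 0.94 / (16π × 5.67×10⁻⁸ × (213)⁴)] = 1.36×10¹¹ m = 0.907 AU.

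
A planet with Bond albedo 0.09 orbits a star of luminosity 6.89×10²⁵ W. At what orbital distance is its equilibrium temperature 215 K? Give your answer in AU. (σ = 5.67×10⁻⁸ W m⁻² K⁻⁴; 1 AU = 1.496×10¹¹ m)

From T_eq⁴ = L(1−A)/(16πσd²): d = √[L(1−A)/(16πσT_eq⁴)].
d = √[6.89×10²⁵ × 0.91 / (16π × 5.67×10⁻⁸ × (215)⁴)] = 1.01×10¹¹ m = 0.678 AU.

d ≈ 0.678 AU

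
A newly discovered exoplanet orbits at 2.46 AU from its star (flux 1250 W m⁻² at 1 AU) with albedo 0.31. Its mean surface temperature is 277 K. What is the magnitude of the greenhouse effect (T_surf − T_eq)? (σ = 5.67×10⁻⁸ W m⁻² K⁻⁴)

ΔT ≈ 118.7 K

S = 1250/2.46² = 206.6 W m⁻².
T_eq = [S(1−A)/(4σ)]^(1/4) = [206.6×0.69/(4×5.67×10⁻⁸)]^(1/4) = 158.3 K.
ΔT = T_surf − T_eq = 277 − 158.3.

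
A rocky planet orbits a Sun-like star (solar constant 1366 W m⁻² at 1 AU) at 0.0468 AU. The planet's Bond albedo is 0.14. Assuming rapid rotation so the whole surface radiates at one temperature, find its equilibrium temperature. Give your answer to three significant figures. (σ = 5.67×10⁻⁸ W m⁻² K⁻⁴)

T_eq ≈ 1240 K

Flux at 0.0468 AU: S = 1366/0.0468² = 6.24×10⁵ W m⁻².
Energy balance: absorbed = emitted ⇒ πR²·S(1−A) = 4πR²·σT_eq⁴, so T_eq⁴ = S(1−A)/(4σ).
T_eq = [6.24×10⁵ × 0.86 / (4 × 5.67×10⁻⁸)]^(1/4) = (2.36×10¹²)^(1/4) = 1240 K.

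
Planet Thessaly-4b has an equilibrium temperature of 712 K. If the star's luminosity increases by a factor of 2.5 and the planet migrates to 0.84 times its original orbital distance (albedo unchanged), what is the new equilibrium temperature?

T_eq ∝ L^(1/4) · d^(−1/2).
T′ = 712 × 2.5^(1/4) / 0.84^(1/2) = 977 K.

T_eq ≈ 977 K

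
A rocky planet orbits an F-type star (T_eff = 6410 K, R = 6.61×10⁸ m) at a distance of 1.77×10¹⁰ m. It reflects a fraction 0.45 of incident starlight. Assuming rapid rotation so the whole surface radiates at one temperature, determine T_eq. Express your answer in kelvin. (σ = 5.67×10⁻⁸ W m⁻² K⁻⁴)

L = 4πR_⋆²σT_⋆⁴ = 4π(6.61×10⁸)² × 5.67×10⁻⁸ × (6410)⁴ = 5.26×10²⁶ W.
S = L/(4πd²) = 1.33×10⁵ W m⁻².
Energy balance: absorbed = emitted ⇒ πR²·S(1−A) = 4πR²·σT_eq⁴, so T_eq⁴ = S(1−A)/(4σ).
T_eq = [1.33×10⁵ × 0.55 / (4 × 5.67×10⁻⁸)]^(1/4) = (3.24×10¹¹)^(1/4) = 754 K.

T_eq ≈ 754 K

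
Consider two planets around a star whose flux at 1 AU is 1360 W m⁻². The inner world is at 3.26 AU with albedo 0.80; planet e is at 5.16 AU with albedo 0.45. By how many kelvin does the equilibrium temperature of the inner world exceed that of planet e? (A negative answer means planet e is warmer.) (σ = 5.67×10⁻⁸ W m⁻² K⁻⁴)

ΔT ≈ -2.4 K

T_eq = [S₀(1−A)/(4σd²)]^(1/4), so T ∝ (1−A)^(1/4) / √d.
T₁ = [1360×0.20/(4×5.67×10⁻⁸×3.26²)]^(1/4) = 103.07 K.
T₂ = [1360×0.55/(4×5.67×10⁻⁸×5.16²)]^(1/4) = 105.50 K.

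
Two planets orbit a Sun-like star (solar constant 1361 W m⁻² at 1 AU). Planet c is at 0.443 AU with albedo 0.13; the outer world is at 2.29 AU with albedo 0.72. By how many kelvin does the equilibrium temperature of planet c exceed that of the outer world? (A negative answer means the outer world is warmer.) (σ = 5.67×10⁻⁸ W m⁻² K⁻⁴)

ΔT ≈ 270.1 K

T_eq = [S₀(1−A)/(4σd²)]^(1/4), so T ∝ (1−A)^(1/4) / √d.
T₁ = [1361×0.87/(4×5.67×10⁻⁸×0.443²)]^(1/4) = 403.86 K.
T₂ = [1361×0.28/(4×5.67×10⁻⁸×2.29²)]^(1/4) = 133.79 K.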